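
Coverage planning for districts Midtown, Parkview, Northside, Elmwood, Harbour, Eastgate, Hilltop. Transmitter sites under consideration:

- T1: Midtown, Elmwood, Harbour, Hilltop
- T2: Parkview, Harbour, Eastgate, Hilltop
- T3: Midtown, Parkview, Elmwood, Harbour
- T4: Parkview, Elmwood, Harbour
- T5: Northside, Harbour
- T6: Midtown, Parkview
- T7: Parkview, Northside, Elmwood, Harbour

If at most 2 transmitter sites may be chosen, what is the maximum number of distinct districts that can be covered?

Choosing T1, T2 covers {Midtown, Parkview, Elmwood, Harbour, Eastgate, Hilltop} — 6 districts.
No choice of 2 transmitter sites does better; here Northside is left uncovered.

6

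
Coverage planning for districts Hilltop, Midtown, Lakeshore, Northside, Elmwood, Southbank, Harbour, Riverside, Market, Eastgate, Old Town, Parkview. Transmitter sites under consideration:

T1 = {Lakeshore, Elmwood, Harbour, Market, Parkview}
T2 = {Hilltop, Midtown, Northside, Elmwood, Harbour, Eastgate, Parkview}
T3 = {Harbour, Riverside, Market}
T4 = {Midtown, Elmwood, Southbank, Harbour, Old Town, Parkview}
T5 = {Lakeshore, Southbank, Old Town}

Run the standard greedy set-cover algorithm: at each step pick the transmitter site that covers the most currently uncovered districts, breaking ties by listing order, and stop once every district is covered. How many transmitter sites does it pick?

3

Pick 1: T2 covers 7 new districts (Hilltop, Midtown, Northside, Elmwood, Harbour, Eastgate, Parkview).
Pick 2: T5 covers 3 new districts (Lakeshore, Southbank, Old Town).
Pick 3: T3 covers 2 new districts (Riverside, Market).
Greedy uses 3 transmitter sites.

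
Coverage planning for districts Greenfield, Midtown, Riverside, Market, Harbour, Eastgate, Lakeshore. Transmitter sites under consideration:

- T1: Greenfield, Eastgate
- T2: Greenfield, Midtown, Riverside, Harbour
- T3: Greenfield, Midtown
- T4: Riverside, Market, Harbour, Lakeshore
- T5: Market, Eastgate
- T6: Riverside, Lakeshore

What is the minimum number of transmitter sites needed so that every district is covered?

3

T1, T2, T4 together cover {Greenfield, Midtown, Riverside, Market, Harbour, Eastgate, Lakeshore} — every district.
No 2 of the 6 transmitter sites cover everything (all 15 pairs fall short), so 3 is minimum.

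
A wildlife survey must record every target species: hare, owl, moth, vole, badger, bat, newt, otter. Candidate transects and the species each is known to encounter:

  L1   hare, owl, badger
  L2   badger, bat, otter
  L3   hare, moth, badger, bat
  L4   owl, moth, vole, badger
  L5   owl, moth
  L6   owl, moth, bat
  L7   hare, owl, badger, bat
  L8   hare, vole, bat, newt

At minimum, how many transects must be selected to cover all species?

3

L2, L4, L8 together cover {hare, owl, moth, vole, badger, bat, newt, otter} — every species.
No 2 of the 8 transects cover everything (all 28 pairs fall short), so 3 is minimum.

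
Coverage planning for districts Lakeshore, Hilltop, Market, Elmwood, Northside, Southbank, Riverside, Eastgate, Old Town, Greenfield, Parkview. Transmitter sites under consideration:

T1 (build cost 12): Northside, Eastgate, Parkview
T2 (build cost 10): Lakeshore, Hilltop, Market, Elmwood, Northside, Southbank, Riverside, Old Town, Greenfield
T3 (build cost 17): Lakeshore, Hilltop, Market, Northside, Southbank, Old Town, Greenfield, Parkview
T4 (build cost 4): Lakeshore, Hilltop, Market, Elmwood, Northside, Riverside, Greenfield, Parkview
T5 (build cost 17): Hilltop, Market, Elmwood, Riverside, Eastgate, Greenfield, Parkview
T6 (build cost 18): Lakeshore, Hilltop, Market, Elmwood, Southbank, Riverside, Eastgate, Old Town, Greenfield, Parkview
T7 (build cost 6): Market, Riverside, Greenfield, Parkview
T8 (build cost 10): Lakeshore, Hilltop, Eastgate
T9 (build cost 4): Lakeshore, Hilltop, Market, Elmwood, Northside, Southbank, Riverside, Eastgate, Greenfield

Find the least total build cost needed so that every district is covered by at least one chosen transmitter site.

18

T2, T4, T9 cover every district at build cost 10 + 4 + 4 = 18.
Any cover uses at least 2 transmitter sites; among all covering selections none totals below 18.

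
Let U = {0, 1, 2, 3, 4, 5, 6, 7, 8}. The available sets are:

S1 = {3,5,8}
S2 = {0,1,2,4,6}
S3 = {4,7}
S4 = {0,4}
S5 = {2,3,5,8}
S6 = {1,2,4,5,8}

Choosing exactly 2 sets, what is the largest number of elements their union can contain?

Choosing S1, S2 covers {0, 1, 2, 3, 4, 5, 6, 8} — 8 elements.
No choice of 2 sets does better; here 7 is left uncovered.

8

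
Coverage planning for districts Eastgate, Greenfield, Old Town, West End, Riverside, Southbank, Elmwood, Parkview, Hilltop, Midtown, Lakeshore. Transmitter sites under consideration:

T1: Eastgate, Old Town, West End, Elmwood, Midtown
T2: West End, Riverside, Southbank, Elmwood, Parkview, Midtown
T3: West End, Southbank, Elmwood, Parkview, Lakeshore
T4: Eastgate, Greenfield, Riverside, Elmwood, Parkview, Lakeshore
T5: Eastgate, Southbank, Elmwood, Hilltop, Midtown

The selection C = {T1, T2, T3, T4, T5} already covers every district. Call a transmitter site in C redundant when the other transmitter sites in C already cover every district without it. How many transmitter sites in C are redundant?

Drop T1: Old Town uncovered — not redundant.
Drop T2: the rest still cover every district — redundant.
Drop T3: the rest still cover every district — redundant.
Drop T4: Greenfield uncovered — not redundant.
Drop T5: Hilltop uncovered — not redundant.
2 redundant: T2, T3.

2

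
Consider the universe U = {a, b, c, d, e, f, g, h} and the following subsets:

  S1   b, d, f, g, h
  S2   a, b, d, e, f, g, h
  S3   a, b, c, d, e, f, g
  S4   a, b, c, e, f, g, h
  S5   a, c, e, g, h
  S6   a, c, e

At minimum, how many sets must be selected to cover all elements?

S1, S3 together cover {a, b, c, d, e, f, g, h} — every element.
No single set contains all 8 elements, so 2 is optimal.

2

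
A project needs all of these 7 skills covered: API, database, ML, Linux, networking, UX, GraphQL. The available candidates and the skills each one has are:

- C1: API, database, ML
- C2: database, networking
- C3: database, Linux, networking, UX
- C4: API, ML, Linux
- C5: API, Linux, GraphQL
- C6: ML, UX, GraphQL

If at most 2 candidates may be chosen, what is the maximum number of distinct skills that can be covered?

6

Choosing C1, C3 covers {API, database, ML, Linux, networking, UX} — 6 skills.
No choice of 2 candidates does better; here GraphQL is left uncovered.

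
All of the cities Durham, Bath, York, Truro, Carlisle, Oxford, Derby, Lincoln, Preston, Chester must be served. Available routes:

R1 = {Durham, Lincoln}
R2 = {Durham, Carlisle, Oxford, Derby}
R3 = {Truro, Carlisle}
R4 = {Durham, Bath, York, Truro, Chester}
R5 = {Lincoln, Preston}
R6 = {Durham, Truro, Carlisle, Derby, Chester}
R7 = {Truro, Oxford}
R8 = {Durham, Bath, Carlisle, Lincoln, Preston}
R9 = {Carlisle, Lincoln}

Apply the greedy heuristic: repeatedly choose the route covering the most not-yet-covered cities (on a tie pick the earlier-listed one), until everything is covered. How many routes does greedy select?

3

Pick 1: R4 covers 5 new cities (Durham, Bath, York, Truro, Chester).
Pick 2: R2 covers 3 new cities (Carlisle, Oxford, Derby).
Pick 3: R5 covers 2 new cities (Lincoln, Preston).
Greedy uses 3 routes.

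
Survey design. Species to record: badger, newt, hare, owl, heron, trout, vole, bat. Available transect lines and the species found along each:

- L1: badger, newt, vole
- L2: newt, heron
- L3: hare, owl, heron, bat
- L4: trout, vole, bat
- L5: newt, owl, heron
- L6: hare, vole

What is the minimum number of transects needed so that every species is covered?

3

L1, L3, L4 together cover {badger, newt, hare, owl, heron, trout, vole, bat} — every species.
No 2 of the 6 transects cover everything (all 15 pairs fall short), so 3 is minimum.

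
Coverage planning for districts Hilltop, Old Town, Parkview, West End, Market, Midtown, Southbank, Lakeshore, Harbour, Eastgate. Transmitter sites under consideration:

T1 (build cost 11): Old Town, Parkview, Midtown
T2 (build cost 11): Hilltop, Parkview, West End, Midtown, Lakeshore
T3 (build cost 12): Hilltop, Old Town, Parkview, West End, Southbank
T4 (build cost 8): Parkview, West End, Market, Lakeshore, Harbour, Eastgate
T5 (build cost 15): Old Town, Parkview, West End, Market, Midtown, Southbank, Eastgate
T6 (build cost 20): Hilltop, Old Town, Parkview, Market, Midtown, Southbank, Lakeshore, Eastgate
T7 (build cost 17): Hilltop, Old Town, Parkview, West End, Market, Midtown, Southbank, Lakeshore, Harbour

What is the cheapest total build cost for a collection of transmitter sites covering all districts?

T4, T7 cover every district at build cost 8 + 17 = 25.
Any cover uses at least 2 transmitter sites; among all covering selections none totals below 25.

25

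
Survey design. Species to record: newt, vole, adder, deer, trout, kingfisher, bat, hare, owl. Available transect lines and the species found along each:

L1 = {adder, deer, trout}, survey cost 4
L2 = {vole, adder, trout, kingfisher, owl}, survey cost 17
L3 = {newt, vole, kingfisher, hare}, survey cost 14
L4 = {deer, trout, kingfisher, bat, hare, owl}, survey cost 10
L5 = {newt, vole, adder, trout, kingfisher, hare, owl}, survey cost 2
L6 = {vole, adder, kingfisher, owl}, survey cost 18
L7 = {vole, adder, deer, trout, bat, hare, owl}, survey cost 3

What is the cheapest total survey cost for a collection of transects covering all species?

5

L5, L7 cover every species at survey cost 2 + 3 = 5.
Any cover uses at least 2 transects; among all covering selections none totals below 5.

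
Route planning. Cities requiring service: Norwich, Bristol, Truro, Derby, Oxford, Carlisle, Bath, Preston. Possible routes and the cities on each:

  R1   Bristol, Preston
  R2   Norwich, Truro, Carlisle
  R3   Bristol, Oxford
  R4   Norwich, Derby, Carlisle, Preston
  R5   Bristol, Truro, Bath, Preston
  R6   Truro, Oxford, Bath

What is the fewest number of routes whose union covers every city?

R1, R4, R6 together cover {Norwich, Bristol, Truro, Derby, Oxford, Carlisle, Bath, Preston} — every city.
No 2 of the 6 routes cover everything (all 15 pairs fall short), so 3 is minimum.

3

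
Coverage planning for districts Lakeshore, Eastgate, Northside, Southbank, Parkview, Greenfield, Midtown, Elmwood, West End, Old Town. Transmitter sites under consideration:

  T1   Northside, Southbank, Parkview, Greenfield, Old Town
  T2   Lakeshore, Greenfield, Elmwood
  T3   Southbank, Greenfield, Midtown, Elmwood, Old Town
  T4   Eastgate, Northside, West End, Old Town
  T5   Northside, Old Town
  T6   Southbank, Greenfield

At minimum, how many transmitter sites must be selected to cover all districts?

T1, T2, T3, T4 together cover {Lakeshore, Eastgate, Northside, Southbank, Parkview, Greenfield, Midtown, Elmwood, West End, Old Town} — every district.
No 3 of the 6 transmitter sites cover everything (all 20 triples fall short), so 4 is minimum.

4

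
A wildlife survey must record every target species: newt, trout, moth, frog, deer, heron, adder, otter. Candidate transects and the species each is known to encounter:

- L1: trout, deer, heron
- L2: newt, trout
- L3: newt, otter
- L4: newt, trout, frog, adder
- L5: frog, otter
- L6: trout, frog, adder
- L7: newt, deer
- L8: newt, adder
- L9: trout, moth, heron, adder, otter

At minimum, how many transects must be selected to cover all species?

L1, L4, L9 together cover {newt, trout, moth, frog, deer, heron, adder, otter} — every species.
No 2 of the 9 transects cover everything (all 36 pairs fall short), so 3 is minimum.

3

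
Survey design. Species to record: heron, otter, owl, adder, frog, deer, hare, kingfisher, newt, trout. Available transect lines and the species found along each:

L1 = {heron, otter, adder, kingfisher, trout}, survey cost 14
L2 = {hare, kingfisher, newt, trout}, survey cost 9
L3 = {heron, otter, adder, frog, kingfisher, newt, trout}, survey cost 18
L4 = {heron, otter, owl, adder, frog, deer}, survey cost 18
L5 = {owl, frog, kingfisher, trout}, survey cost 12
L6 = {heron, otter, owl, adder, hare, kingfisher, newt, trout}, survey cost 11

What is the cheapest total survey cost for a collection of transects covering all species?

27

L2, L4 cover every species at survey cost 9 + 18 = 27.
Any cover uses at least 2 transects; among all covering selections none totals below 27.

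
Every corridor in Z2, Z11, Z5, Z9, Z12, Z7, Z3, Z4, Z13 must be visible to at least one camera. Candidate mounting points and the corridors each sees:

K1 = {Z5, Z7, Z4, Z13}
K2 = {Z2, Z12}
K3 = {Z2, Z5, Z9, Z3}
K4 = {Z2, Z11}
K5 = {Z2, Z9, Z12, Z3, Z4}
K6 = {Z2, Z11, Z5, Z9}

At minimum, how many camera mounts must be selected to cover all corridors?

3

K1, K4, K5 together cover {Z2, Z11, Z5, Z9, Z12, Z7, Z3, Z4, Z13} — every corridor.
No 2 of the 6 camera mounts cover everything (all 15 pairs fall short), so 3 is minimum.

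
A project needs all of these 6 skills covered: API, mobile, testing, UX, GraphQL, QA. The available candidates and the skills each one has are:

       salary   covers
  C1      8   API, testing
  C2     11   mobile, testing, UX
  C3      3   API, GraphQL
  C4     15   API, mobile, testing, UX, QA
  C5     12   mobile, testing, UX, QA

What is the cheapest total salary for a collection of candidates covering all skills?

C3, C5 cover every skill at salary 3 + 12 = 15.
Any cover uses at least 2 candidates; among all covering selections none totals below 15.

15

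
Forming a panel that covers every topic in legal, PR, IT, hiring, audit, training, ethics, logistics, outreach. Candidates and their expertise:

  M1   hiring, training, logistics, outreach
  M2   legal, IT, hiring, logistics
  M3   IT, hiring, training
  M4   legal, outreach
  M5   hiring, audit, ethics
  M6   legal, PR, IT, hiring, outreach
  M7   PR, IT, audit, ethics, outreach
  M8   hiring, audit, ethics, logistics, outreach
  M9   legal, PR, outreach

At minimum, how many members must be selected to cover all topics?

M1, M2, M7 together cover {legal, PR, IT, hiring, audit, training, ethics, logistics, outreach} — every topic.
No 2 of the 9 members cover everything (all 36 pairs fall short), so 3 is minimum.

3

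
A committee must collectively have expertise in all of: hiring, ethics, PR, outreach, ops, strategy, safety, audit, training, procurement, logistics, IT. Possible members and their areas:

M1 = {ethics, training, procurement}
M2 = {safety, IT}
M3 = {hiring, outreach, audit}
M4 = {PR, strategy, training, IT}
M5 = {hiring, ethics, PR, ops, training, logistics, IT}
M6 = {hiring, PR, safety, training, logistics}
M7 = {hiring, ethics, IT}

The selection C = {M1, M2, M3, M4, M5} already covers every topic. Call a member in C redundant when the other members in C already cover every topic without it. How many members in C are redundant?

0

Drop M1: procurement uncovered — not redundant.
Drop M2: safety uncovered — not redundant.
Drop M3: outreach, audit uncovered — not redundant.
Drop M4: strategy uncovered — not redundant.
Drop M5: ops, logistics uncovered — not redundant.
None of the members in C is redundant.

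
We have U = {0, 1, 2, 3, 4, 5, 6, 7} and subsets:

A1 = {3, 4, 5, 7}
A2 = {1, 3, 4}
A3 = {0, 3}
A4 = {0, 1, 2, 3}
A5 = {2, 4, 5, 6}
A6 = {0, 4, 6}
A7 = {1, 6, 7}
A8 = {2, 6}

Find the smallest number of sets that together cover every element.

A1, A4, A5 together cover {0, 1, 2, 3, 4, 5, 6, 7} — every element.
No 2 of the 8 sets cover everything (all 28 pairs fall short), so 3 is minimum.

3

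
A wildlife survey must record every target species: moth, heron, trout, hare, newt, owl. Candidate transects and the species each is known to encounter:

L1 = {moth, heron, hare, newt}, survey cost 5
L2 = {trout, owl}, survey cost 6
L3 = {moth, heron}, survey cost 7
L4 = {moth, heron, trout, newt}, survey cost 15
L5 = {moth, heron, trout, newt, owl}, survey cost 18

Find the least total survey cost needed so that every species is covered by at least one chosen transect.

11

L1, L2 cover every species at survey cost 5 + 6 = 11.
Any cover uses at least 2 transects; among all covering selections none totals below 11.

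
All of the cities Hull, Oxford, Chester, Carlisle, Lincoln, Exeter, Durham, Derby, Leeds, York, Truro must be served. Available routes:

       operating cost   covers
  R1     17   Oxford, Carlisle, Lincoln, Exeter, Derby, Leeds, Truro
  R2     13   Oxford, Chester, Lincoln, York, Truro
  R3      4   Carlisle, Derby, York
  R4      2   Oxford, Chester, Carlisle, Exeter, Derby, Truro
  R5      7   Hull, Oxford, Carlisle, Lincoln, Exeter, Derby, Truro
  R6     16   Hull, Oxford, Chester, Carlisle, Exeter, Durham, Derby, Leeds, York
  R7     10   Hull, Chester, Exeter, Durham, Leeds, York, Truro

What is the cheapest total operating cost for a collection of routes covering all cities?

17

R5, R7 cover every city at operating cost 7 + 10 = 17.
Any cover uses at least 2 routes; among all covering selections none totals below 17.
Greedy by coverage-per-operating cost would pick R4, R7, R5 for 19 — worse than the optimum 17.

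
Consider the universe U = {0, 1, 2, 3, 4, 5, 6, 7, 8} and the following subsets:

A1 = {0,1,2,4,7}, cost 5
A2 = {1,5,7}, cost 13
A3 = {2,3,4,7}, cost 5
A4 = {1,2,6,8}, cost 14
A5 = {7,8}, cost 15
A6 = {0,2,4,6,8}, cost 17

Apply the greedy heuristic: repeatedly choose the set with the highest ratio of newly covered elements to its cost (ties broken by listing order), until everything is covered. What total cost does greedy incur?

37

Pick 1: A1 adds 5 new (0, 1, 2, 4, 7) at cost 5 (ratio 5/5).
Pick 2: A3 adds 1 new (3) at cost 5 (ratio 1/5).
Pick 3: A4 adds 2 new (6, 8) at cost 14 (ratio 2/14).
Pick 4: A2 adds 1 new (5) at cost 13 (ratio 1/13).
Greedy total cost: 5 + 5 + 14 + 13 = 37. (The true optimum is 35, so greedy overshoots here.)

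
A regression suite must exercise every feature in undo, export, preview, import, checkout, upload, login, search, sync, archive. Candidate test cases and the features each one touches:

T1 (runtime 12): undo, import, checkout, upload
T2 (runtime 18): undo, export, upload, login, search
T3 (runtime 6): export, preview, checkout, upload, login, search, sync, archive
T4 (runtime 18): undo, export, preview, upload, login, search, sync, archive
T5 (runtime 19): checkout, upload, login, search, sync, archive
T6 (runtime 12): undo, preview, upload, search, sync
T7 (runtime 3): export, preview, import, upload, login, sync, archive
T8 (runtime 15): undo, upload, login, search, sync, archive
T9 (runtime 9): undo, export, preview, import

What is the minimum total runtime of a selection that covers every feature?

T3, T9 cover every feature at runtime 6 + 9 = 15.
Any cover uses at least 2 test cases; among all covering selections none totals below 15.
Greedy by coverage-per-runtime would pick T7, T3, T9 for 18 — worse than the optimum 15.

15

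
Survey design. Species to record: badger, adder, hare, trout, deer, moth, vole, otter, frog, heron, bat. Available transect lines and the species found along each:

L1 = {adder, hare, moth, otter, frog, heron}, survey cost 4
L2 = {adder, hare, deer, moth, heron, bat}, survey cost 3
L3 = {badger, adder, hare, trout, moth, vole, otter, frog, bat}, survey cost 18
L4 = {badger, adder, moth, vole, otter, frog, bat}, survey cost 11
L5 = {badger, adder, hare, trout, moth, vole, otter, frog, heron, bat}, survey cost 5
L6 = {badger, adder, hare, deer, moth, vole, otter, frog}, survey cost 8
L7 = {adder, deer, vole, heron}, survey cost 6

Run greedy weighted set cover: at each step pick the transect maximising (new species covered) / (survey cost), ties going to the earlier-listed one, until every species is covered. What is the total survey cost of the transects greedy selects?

Pick 1: L2 adds 6 new (adder, hare, deer, moth, heron, bat) at survey cost 3 (ratio 6/3).
Pick 2: L5 adds 5 new (badger, trout, vole, otter, frog) at survey cost 5 (ratio 5/5).
Greedy total survey cost: 3 + 5 = 8.

8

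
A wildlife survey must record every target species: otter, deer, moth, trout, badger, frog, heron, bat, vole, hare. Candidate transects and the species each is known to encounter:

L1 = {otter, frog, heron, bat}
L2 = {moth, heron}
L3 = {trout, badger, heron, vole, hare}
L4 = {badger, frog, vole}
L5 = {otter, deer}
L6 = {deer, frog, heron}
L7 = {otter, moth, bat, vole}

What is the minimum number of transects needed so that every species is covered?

L3, L6, L7 together cover {otter, deer, moth, trout, badger, frog, heron, bat, vole, hare} — every species.
No 2 of the 7 transects cover everything (all 21 pairs fall short), so 3 is minimum.
Greedy (largest uncovered first) would take L3, L1, L2, L5 — 4 transects — but 3 suffice.

3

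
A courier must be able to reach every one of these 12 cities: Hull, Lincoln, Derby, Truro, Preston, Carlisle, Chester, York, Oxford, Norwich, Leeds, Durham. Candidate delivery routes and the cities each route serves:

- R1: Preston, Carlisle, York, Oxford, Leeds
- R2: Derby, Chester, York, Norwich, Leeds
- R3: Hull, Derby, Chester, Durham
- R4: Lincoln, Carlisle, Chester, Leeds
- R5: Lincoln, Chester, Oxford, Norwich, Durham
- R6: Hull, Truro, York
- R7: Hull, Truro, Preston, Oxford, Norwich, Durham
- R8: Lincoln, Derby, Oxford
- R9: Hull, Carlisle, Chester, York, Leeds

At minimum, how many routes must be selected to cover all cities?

3

R2, R4, R7 together cover {Hull, Lincoln, Derby, Truro, Preston, Carlisle, Chester, York, Oxford, Norwich, Leeds, Durham} — every city.
No 2 of the 9 routes cover everything (all 36 pairs fall short), so 3 is minimum.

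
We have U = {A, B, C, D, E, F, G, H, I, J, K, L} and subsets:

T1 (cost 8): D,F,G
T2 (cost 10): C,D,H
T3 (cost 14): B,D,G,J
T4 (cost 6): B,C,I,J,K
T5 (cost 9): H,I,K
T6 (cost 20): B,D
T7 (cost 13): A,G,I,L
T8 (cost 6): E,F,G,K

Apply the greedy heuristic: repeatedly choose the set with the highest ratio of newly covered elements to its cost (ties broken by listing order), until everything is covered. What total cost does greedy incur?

35

Pick 1: T4 adds 5 new (B, C, I, J, K) at cost 6 (ratio 5/6).
Pick 2: T8 adds 3 new (E, F, G) at cost 6 (ratio 3/6).
Pick 3: T2 adds 2 new (D, H) at cost 10 (ratio 2/10).
Pick 4: T7 adds 2 new (A, L) at cost 13 (ratio 2/13).
Greedy total cost: 6 + 6 + 10 + 13 = 35.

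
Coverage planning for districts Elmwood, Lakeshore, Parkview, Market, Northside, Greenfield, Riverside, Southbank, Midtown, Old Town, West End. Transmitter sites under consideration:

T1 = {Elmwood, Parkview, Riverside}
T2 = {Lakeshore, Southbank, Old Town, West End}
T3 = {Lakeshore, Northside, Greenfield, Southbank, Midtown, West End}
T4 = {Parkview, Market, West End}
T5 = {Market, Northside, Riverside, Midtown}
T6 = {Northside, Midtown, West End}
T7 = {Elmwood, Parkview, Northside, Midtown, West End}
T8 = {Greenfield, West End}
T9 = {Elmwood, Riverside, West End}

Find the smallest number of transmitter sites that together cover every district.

T1, T2, T3, T4 together cover {Elmwood, Lakeshore, Parkview, Market, Northside, Greenfield, Riverside, Southbank, Midtown, Old Town, West End} — every district.
No 3 of the 9 transmitter sites cover everything (all 84 triples fall short), so 4 is minimum.

4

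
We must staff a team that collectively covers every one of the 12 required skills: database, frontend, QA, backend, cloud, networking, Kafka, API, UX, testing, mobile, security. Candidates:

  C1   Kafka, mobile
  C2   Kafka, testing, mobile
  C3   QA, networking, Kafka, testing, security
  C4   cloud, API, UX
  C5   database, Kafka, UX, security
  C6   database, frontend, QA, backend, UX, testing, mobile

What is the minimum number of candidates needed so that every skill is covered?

3

C3, C4, C6 together cover {database, frontend, QA, backend, cloud, networking, Kafka, API, UX, testing, mobile, security} — every skill.
No 2 of the 6 candidates cover everything (all 15 pairs fall short), so 3 is minimum.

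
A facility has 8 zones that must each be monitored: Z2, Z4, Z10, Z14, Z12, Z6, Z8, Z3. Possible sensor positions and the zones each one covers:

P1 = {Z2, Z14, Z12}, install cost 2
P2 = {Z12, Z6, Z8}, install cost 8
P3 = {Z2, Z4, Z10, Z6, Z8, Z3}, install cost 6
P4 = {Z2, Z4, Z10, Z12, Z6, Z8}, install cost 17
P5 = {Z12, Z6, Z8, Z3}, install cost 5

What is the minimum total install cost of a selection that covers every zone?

8

P1, P3 cover every zone at install cost 2 + 6 = 8.
Any cover uses at least 2 sensor positions; among all covering selections none totals below 8.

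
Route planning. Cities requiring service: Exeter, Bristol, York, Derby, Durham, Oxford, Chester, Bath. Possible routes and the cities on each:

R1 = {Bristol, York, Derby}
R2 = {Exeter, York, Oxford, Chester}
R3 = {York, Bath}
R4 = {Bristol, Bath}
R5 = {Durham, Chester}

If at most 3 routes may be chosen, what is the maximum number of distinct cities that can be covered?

Choosing R1, R2, R3 covers {Exeter, Bristol, York, Derby, Oxford, Chester, Bath} — 7 cities.
No choice of 3 routes does better; here Durham is left uncovered.

7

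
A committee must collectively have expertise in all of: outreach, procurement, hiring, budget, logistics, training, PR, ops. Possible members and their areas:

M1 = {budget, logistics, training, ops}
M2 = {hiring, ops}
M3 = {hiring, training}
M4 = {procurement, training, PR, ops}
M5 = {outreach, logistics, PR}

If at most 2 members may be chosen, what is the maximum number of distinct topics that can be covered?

6

Choosing M1, M4 covers {procurement, budget, logistics, training, PR, ops} — 6 topics.
No choice of 2 members does better; here outreach, hiring are left uncovered.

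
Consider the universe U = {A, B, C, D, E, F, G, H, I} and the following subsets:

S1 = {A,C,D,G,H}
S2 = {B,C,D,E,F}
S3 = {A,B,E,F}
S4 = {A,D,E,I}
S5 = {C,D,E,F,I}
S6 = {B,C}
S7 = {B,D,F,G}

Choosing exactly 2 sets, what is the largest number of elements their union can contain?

8

Choosing S1, S2 covers {A, B, C, D, E, F, G, H} — 8 elements.
No choice of 2 sets does better; here I is left uncovered.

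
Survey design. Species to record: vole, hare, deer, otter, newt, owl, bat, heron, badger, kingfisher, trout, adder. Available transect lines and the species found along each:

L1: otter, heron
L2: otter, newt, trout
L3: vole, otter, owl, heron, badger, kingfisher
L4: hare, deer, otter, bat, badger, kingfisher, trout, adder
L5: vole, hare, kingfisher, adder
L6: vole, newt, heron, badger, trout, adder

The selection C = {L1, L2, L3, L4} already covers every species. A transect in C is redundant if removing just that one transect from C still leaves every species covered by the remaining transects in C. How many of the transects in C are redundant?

1

Drop L1: the rest still cover every species — redundant.
Drop L2: newt uncovered — not redundant.
Drop L3: vole, owl uncovered — not redundant.
Drop L4: hare, deer, bat, adder uncovered — not redundant.
1 redundant: L1.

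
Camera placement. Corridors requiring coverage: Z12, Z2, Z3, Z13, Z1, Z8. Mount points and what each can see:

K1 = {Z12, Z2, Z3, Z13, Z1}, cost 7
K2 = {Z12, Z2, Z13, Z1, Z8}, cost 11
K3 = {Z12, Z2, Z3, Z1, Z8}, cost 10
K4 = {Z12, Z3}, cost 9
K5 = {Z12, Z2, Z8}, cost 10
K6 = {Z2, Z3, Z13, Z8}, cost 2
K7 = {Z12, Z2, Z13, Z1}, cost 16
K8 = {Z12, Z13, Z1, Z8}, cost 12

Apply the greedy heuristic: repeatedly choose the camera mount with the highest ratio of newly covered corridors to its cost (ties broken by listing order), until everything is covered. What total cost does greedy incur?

Pick 1: K6 adds 4 new (Z2, Z3, Z13, Z8) at cost 2 (ratio 4/2).
Pick 2: K1 adds 2 new (Z12, Z1) at cost 7 (ratio 2/7).
Greedy total cost: 2 + 7 = 9.

9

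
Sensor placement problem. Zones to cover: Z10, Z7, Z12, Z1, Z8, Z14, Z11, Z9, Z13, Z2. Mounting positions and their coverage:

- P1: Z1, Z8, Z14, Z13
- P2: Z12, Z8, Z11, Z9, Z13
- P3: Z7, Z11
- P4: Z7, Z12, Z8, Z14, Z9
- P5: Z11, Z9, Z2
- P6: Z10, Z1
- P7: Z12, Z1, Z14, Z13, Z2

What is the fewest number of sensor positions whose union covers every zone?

P1, P4, P5, P6 together cover {Z10, Z7, Z12, Z1, Z8, Z14, Z11, Z9, Z13, Z2} — every zone.
No 3 of the 7 sensor positions cover everything (all 35 triples fall short), so 4 is minimum.

4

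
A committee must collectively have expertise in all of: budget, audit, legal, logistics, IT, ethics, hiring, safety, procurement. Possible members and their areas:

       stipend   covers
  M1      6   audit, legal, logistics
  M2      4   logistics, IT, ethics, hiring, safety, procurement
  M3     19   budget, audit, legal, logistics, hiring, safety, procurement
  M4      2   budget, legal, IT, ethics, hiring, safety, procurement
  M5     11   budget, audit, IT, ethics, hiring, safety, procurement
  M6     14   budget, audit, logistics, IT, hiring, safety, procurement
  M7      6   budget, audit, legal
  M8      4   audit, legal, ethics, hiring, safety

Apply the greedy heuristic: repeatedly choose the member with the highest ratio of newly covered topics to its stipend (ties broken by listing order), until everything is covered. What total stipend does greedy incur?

8

Pick 1: M4 adds 7 new (budget, legal, IT, ethics, hiring, safety, procurement) at stipend 2 (ratio 7/2).
Pick 2: M1 adds 2 new (audit, logistics) at stipend 6 (ratio 2/6).
Greedy total stipend: 2 + 6 = 8.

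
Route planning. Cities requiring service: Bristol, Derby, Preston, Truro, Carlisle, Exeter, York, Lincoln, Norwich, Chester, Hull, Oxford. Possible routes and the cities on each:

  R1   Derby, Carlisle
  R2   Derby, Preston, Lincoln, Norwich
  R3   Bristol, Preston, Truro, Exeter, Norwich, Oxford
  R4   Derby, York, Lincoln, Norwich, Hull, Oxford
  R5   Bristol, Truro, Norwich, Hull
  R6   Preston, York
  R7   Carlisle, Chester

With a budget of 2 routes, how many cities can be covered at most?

10

Choosing R3, R4 covers {Bristol, Derby, Preston, Truro, Exeter, York, Lincoln, Norwich, Hull, Oxford} — 10 cities.
No choice of 2 routes does better; here Carlisle, Chester are left uncovered.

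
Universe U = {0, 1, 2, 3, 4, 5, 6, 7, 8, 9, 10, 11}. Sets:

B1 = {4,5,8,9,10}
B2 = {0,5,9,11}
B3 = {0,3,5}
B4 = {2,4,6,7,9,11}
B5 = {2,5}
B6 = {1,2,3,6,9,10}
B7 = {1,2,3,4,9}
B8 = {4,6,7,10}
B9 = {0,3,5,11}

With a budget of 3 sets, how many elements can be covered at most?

Choosing B1, B2, B6 covers {0, 1, 2, 3, 4, 5, 6, 8, 9, 10, 11} — 11 elements.
No choice of 3 sets does better; here 7 is left uncovered.

11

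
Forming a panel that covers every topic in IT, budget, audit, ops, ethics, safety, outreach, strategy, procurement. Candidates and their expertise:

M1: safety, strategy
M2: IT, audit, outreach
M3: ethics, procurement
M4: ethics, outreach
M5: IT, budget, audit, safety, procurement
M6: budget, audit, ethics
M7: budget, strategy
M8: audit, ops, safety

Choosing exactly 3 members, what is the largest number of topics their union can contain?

8

Choosing M1, M4, M5 covers {IT, budget, audit, ethics, safety, outreach, strategy, procurement} — 8 topics.
No choice of 3 members does better; here ops is left uncovered.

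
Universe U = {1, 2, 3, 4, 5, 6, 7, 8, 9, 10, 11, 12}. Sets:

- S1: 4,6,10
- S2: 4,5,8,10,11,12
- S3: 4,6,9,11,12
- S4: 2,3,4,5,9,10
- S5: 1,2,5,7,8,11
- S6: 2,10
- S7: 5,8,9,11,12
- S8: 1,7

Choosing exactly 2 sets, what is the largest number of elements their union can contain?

10

Choosing S3, S5 covers {1, 2, 4, 5, 6, 7, 8, 9, 11, 12} — 10 elements.
No choice of 2 sets does better; here 3, 10 are left uncovered.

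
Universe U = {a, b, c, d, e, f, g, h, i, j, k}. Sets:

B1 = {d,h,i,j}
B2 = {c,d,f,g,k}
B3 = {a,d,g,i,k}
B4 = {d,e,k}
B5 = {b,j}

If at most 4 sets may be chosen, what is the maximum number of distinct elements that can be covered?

Choosing B1, B2, B3, B4 covers {a, c, d, e, f, g, h, i, j, k} — 10 elements.
No choice of 4 sets does better; here b is left uncovered.

10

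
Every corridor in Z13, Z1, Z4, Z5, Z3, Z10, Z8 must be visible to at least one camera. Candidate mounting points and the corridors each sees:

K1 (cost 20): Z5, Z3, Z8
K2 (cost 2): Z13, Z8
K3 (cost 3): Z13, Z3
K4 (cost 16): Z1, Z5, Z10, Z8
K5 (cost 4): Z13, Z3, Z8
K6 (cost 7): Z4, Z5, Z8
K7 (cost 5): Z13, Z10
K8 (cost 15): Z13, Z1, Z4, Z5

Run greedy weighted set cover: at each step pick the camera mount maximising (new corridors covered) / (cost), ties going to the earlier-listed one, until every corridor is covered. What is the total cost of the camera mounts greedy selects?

Pick 1: K2 adds 2 new (Z13, Z8) at cost 2 (ratio 2/2).
Pick 2: K3 adds 1 new (Z3) at cost 3 (ratio 1/3).
Pick 3: K6 adds 2 new (Z4, Z5) at cost 7 (ratio 2/7).
Pick 4: K7 adds 1 new (Z10) at cost 5 (ratio 1/5).
Pick 5: K8 adds 1 new (Z1) at cost 15 (ratio 1/15).
Greedy total cost: 2 + 3 + 7 + 5 + 15 = 32. (The true optimum is 24, so greedy overshoots here.)

32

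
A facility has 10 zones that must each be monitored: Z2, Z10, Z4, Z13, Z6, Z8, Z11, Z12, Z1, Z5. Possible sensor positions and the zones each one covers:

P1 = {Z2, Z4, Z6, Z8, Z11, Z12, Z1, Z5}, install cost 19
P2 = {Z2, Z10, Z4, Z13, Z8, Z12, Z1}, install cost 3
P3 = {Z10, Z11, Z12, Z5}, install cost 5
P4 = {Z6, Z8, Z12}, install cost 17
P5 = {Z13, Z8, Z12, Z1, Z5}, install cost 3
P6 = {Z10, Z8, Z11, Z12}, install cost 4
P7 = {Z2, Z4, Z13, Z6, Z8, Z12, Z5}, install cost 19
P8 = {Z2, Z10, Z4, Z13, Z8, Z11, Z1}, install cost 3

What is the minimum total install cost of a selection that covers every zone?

P1, P2 cover every zone at install cost 19 + 3 = 22.
Any cover uses at least 2 sensor positions; among all covering selections none totals below 22.
Greedy by coverage-per-install cost would pick P2, P3, P4 for 25 — worse than the optimum 22.

22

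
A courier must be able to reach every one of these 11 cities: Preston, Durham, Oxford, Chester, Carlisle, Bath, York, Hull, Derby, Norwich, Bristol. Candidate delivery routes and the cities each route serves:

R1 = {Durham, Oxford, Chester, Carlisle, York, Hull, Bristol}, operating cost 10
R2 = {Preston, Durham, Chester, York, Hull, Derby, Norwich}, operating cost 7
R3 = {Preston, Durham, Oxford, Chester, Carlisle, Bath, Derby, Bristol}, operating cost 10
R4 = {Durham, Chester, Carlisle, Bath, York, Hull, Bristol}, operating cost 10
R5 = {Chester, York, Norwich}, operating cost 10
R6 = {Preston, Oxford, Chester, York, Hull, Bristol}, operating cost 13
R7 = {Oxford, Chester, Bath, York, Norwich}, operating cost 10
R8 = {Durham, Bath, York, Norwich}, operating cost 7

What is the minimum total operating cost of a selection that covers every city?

R2, R3 cover every city at operating cost 7 + 10 = 17.
Any cover uses at least 2 routes; among all covering selections none totals below 17.

17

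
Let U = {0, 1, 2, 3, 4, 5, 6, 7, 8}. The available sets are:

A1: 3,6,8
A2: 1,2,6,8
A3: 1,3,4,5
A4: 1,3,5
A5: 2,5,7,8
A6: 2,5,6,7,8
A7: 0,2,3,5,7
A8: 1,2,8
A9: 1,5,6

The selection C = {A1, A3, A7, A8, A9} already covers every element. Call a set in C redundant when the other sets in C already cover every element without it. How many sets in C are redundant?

Drop A1: the rest still cover every element — redundant.
Drop A3: 4 uncovered — not redundant.
Drop A7: 0, 7 uncovered — not redundant.
Drop A8: the rest still cover every element — redundant.
Drop A9: the rest still cover every element — redundant.
3 redundant: A1, A8, A9.

3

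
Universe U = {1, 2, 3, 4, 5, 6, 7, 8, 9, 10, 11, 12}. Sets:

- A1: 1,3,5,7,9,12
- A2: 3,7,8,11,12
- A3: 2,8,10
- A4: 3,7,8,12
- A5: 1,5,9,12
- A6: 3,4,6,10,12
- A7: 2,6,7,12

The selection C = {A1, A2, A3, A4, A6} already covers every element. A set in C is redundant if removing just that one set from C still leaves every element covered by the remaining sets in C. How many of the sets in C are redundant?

1

Drop A1: 1, 5, 9 uncovered — not redundant.
Drop A2: 11 uncovered — not redundant.
Drop A3: 2 uncovered — not redundant.
Drop A4: the rest still cover every element — redundant.
Drop A6: 4, 6 uncovered — not redundant.
1 redundant: A4.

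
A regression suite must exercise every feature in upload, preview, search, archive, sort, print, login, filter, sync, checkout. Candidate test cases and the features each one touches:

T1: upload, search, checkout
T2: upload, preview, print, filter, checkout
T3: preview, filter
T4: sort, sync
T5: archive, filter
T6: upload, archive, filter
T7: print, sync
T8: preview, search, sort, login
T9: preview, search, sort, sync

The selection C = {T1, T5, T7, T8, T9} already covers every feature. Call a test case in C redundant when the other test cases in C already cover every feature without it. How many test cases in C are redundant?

1

Drop T1: upload, checkout uncovered — not redundant.
Drop T5: archive, filter uncovered — not redundant.
Drop T7: print uncovered — not redundant.
Drop T8: login uncovered — not redundant.
Drop T9: the rest still cover every feature — redundant.
1 redundant: T9.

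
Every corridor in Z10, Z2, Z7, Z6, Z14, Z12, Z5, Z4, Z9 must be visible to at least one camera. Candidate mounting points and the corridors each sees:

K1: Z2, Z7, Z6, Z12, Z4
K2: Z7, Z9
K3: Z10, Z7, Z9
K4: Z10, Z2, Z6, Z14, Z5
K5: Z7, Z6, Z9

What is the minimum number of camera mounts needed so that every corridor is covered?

3

K1, K2, K4 together cover {Z10, Z2, Z7, Z6, Z14, Z12, Z5, Z4, Z9} — every corridor.
No 2 of the 5 camera mounts cover everything (all 10 pairs fall short), so 3 is minimum.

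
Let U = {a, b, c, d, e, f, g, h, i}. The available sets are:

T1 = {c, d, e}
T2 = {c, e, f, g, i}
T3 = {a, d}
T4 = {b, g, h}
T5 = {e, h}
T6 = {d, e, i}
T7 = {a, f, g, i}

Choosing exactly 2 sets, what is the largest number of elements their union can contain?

7

Choosing T1, T7 covers {a, c, d, e, f, g, i} — 7 elements.
No choice of 2 sets does better; here b, h are left uncovered.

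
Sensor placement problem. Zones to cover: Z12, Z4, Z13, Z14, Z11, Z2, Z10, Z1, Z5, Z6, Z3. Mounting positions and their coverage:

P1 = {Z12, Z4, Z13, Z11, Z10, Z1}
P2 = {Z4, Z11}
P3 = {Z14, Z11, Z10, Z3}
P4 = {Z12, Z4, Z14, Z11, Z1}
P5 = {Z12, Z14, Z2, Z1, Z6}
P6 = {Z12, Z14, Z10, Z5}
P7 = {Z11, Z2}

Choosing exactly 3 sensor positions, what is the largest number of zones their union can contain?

10

Choosing P1, P3, P5 covers {Z12, Z4, Z13, Z14, Z11, Z2, Z10, Z1, Z6, Z3} — 10 zones.
No choice of 3 sensor positions does better; here Z5 is left uncovered.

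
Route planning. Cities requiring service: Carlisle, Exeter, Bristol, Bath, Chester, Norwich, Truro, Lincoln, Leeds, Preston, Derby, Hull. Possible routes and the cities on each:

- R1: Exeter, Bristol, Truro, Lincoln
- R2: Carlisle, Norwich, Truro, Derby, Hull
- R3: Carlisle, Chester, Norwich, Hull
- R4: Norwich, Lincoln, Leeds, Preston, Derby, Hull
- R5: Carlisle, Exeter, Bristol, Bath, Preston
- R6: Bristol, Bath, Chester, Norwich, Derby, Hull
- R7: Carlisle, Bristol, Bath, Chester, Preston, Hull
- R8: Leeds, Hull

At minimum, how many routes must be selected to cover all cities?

R1, R4, R7 together cover {Carlisle, Exeter, Bristol, Bath, Chester, Norwich, Truro, Lincoln, Leeds, Preston, Derby, Hull} — every city.
No 2 of the 8 routes cover everything (all 28 pairs fall short), so 3 is minimum.
Greedy (largest uncovered first) would take R4, R5, R1, R3 — 4 routes — but 3 suffice.

3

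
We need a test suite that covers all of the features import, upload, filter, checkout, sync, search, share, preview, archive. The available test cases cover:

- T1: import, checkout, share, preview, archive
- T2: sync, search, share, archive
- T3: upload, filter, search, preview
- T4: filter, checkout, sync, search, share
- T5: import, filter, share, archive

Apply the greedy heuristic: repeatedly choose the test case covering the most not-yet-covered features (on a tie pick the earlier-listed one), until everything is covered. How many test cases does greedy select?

Pick 1: T1 covers 5 new features (import, checkout, share, preview, archive).
Pick 2: T3 covers 3 new features (upload, filter, search).
Pick 3: T2 covers 1 new features (sync).
Greedy uses 3 test cases.

3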